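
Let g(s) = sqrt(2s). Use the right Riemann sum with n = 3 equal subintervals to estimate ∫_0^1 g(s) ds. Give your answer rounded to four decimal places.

1.1285

Δs = (1 − 0)/3 = 1/3.
Right endpoints: 1/3, 2/3, 1.
g(1/3) ≈ 0.8165, g(2/3) ≈ 1.1547, g(1) ≈ 1.4142.
Sum = Δs · [g(1/3) + g(2/3) + g(1)].
Sum ≈ 1.1285.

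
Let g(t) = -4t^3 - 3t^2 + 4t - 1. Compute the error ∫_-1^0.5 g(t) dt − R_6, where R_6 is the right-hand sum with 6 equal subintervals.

-0.46875

Exact integral: ∫_-1^0.5 g(t) dt = -3.1875.
R_6 = -2.71875.
Error = -3.1875 − (-2.71875) = -0.46875.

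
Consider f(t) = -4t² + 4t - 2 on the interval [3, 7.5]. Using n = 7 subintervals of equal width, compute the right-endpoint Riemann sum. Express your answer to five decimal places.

-497.20408

Δt = (7.5 − 3)/7 = 9/14.
Right endpoints: 51/14, 30/7, 69/14, 39/7, 87/14, 48/7, 7.5.
f(51/14) = -1985/49, f(30/7) = -2858/49, f(69/14) = -3893/49, f(39/7) = -5090/49, f(87/14) = -6449/49, f(48/7) = -7970/49, f(7.5) = -197.
Sum = Δt · [f(51/14) + f(30/7) + f(69/14) + ...].
Sum ≈ -497.20408.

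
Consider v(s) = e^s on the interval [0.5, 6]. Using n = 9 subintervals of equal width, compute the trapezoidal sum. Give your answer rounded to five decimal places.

Δs = (6 − 0.5)/9 = 11/18.
v(0.5) ≈ 1.64872, v(10/9) ≈ 3.03773, v(31/18) ≈ 5.59695, v(7/3) ≈ 10.31226, v(53/18) ≈ 19.00010, v(32/9) ≈ 35.00726, v(25/6) ≈ 64.50009, v(43/9) ≈ 118.83997, v(97/18) ≈ 218.95996, v(6) ≈ 403.42879.
T_9 = (Δs/2)·[v(s_0) + 2v(s_1) + ... + 2v(s_{8}) + v(s_9)].
Sum ≈ 414.20689.

414.20689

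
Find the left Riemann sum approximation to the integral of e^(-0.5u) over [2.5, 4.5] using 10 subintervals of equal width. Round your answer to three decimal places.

0.381

Δu = (4.5 − 2.5)/10 = 0.2.
Left endpoints: 2.5, 2.7, 2.9, 3.1, 3.3, 3.5, 3.7, 3.9, 4.1, 4.3.
f(2.5) ≈ 0.287, f(2.7) ≈ 0.259, f(2.9) ≈ 0.235, f(3.1) ≈ 0.212, f(3.3) ≈ 0.192, f(3.5) ≈ 0.174, f(3.7) ≈ 0.157, f(3.9) ≈ 0.142, f(4.1) ≈ 0.129, f(4.3) ≈ 0.116.
Sum = Δu · [f(2.5) + f(2.7) + f(2.9) + ...].
Sum ≈ 0.381.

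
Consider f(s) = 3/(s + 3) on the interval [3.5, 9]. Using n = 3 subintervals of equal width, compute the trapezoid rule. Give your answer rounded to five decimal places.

1.85323

Δs = (9 − 3.5)/3 = 11/6.
f(3.5) = 6/13, f(16/3) = 0.36, f(43/6) = 18/61, f(9) = 0.25.
T_3 = (Δs/2)·[f(s_0) + 2f(s_1) + 2f(s_2) + f(s_3)].
Sum ≈ 1.85323.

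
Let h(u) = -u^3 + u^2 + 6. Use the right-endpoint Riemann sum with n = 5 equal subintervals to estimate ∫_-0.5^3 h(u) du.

2.59

Δu = (3 − (-0.5))/5 = 0.7.
Right endpoints: 0.2, 0.9, 1.6, 2.3, 3.
h(0.2) = 6.032, h(0.9) = 6.081, h(1.6) = 4.464, h(2.3) = -0.877, h(3) = -12.
Sum = Δu · [h(0.2) + h(0.9) + h(1.6) + h(2.3) + h(3)].
Sum = 2.59.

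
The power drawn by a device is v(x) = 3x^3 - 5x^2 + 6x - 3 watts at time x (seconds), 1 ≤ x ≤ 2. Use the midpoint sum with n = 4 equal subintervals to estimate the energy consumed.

Δx = (2 − 1)/4 = 0.25.
Midpoints: 1.125, 1.375, 1.625, 1.875.
v(1.125) = 867/512, v(1.375) = 1841/512, v(1.625) = 3287/512, v(1.875) = 5349/512.
Sum = Δx · [v(1.125) + v(1.375) + v(1.625) + v(1.875)].
Sum = 5.5390625.

5.5390625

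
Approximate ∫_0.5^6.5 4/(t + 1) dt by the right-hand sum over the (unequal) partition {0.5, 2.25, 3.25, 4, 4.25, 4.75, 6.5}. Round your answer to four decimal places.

Subinterval widths: 1.75, 1, 0.75, 0.25, 0.5, 1.75.
Right endpoints: 2.25, 3.25, 4, 4.25, 4.75, 6.5.
f(2.25) = 16/13, f(3.25) = 16/17, f(4) = 0.8, f(4.25) = 16/21, f(4.75) = 16/23, f(6.5) = 8/15.
Sum = Σ Δt_i · f(t_i).
Sum ≈ 5.1667.

5.1667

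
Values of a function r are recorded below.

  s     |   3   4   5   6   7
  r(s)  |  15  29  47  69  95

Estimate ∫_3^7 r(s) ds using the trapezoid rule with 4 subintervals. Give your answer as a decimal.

Δs = 1.
T_4 = (1/2)·[15 + 2·29 + 2·47 + 2·69 + 95] = 200.

200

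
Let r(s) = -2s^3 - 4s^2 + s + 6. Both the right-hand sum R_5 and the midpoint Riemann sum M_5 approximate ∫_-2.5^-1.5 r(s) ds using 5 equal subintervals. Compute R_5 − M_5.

-0.67

R_5 = 3.97.
M_5 = 4.64.
R_5 − M_5 = -0.67.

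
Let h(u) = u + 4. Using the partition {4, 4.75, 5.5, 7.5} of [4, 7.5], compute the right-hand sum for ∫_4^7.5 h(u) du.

36.6875

Subinterval widths: 0.75, 0.75, 2.
Right endpoints: 4.75, 5.5, 7.5.
h(4.75) = 8.75, h(5.5) = 9.5, h(7.5) = 11.5.
Sum = Σ Δu_i · h(u_i).
Sum = 36.6875.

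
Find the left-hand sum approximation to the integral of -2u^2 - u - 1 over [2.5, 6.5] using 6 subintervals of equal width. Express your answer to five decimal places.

Δu = (6.5 − 2.5)/6 = 2/3.
Left endpoints: 2.5, 19/6, 23/6, 4.5, 31/6, 35/6.
f(2.5) = -16, f(19/6) = -218/9, f(23/6) = -308/9, f(4.5) = -46, f(31/6) = -536/9, f(35/6) = -674/9.
Sum = Δu · [f(2.5) + f(19/6) + f(23/6) + ...].
Sum ≈ -169.92593.

-169.92593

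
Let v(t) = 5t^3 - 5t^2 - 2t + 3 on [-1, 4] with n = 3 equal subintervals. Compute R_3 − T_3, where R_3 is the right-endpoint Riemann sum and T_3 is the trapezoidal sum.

200

R_3 ≈ 450.925926.
T_3 ≈ 250.925926.
R_3 − T_3 = 200.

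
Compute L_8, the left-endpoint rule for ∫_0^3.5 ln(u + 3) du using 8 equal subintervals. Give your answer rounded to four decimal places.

5.1989

Δu = (3.5 − 0)/8 = 0.4375.
Left endpoints: 0, 0.4375, 0.875, 1.3125, 1.75, 2.1875, 2.625, 3.0625.
f(0) ≈ 1.0986, f(0.4375) ≈ 1.2347, f(0.875) ≈ 1.3545, f(1.3125) ≈ 1.4615, f(1.75) ≈ 1.5581, f(2.1875) ≈ 1.6463, f(2.625) ≈ 1.7272, f(3.0625) ≈ 1.8021.
Sum = Δu · [f(0) + f(0.4375) + f(0.875) + ...].
Sum ≈ 5.1989.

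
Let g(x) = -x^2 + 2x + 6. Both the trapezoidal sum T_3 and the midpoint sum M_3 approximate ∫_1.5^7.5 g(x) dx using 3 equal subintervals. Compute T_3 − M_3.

T_3 = -53.5.
M_3 = -47.5.
T_3 − M_3 = -6.

-6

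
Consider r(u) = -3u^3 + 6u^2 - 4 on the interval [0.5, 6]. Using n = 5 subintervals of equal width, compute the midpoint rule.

-549.3090625

Δu = (6 − 0.5)/5 = 1.1.
Midpoints: 1.05, 2.15, 3.25, 4.35, 5.45.
r(1.05) = -0.857875, r(2.15) = -6.080125, r(3.25) = -43.609375, r(4.35) = -137.403625, r(5.45) = -311.420875.
Sum = Δu · [r(1.05) + r(2.15) + r(3.25) + r(4.35) + r(5.45)].
Sum = -549.3090625.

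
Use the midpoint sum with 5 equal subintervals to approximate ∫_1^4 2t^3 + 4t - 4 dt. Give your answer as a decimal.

Δt = (4 − 1)/5 = 0.6.
Midpoints: 1.3, 1.9, 2.5, 3.1, 3.7.
f(1.3) = 5.594, f(1.9) = 17.318, f(2.5) = 37.25, f(3.1) = 67.982, f(3.7) = 112.106.
Sum = Δt · [f(1.3) + f(1.9) + f(2.5) + f(3.1) + f(3.7)].
Sum = 144.15.

144.15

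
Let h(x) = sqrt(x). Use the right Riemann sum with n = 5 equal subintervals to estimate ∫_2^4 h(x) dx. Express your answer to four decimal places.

Δx = (4 − 2)/5 = 0.4.
Right endpoints: 2.4, 2.8, 3.2, 3.6, 4.
h(2.4) ≈ 1.5492, h(2.8) ≈ 1.6733, h(3.2) ≈ 1.7889, h(3.6) ≈ 1.8974, h(4) ≈ 2.0000.
Sum = Δx · [h(2.4) + h(2.8) + h(3.2) + h(3.6) + h(4)].
Sum ≈ 3.5635.

3.5635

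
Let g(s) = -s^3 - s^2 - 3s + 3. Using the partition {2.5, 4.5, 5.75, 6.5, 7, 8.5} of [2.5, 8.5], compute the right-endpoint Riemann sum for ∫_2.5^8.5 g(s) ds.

Subinterval widths: 2, 1.25, 0.75, 0.5, 1.5.
Right endpoints: 4.5, 5.75, 6.5, 7, 8.5.
g(4.5) = -121.875, g(5.75) = -237.421875, g(6.5) = -333.375, g(7) = -410, g(8.5) = -708.875.
Sum = Σ Δs_i · g(s_i).
Sum = -2058.87109375.

-2058.87109375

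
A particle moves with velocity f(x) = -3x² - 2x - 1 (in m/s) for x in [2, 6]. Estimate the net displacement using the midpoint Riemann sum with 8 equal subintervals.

-243.75

Δx = (6 − 2)/8 = 0.5.
Midpoints: 2.25, 2.75, 3.25, 3.75, 4.25, 4.75, 5.25, 5.75.
f(2.25) = -20.6875, f(2.75) = -29.1875, f(3.25) = -39.1875, f(3.75) = -50.6875, f(4.25) = -63.6875, f(4.75) = -78.1875, f(5.25) = -94.1875, f(5.75) = -111.6875.
Sum = Δx · [f(2.25) + f(2.75) + f(3.25) + ...].
Sum = -243.75.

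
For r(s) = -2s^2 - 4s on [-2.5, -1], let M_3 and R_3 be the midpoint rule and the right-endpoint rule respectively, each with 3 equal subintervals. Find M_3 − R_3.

M_3 = 0.8125.
R_3 = 1.75.
M_3 − R_3 = -0.9375.

-0.9375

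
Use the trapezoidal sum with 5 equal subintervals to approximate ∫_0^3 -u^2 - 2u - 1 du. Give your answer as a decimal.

Δu = (3 − 0)/5 = 0.6.
f(0) = -1, f(0.6) = -2.56, f(1.2) = -4.84, f(1.8) = -7.84, f(2.4) = -11.56, f(3) = -16.
T_5 = (Δu/2)·[f(u_0) + 2f(u_1) + ... + 2f(u_{4}) + f(u_5)].
Sum = -21.18.

-21.18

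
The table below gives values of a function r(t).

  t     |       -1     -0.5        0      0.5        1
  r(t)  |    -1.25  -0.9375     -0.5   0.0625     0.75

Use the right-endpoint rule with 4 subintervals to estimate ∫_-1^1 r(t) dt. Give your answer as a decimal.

Δt = 0.5.
Sum = 0.5·[(-0.9375) + (-0.5) + 0.0625 + 0.75] = -0.3125.

-0.3125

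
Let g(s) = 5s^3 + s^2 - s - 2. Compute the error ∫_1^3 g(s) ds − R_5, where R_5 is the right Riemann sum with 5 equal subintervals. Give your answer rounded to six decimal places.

-28.853333

Exact integral: ∫_1^3 g(s) ds ≈ 100.66666667.
R_5 = 129.52.
Error ≈ 100.66666667 − 129.52 ≈ -28.853333.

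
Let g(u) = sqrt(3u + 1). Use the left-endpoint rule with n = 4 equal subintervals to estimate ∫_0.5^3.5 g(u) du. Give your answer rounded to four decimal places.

7.0858

Δu = (3.5 − 0.5)/4 = 0.75.
Left endpoints: 0.5, 1.25, 2, 2.75.
g(0.5) ≈ 1.5811, g(1.25) ≈ 2.1794, g(2) ≈ 2.6458, g(2.75) ≈ 3.0414.
Sum = Δu · [g(0.5) + g(1.25) + g(2) + g(2.75)].
Sum ≈ 7.0858.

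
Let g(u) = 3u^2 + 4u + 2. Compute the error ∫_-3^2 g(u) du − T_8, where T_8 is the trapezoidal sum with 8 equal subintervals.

-0.9765625

Exact integral: ∫_-3^2 g(u) du = 35.
T_8 = 35.9765625.
Error = 35 − 35.9765625 = -0.9765625.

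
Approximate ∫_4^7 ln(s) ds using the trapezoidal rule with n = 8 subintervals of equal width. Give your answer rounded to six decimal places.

Δs = (7 − 4)/8 = 0.375.
f(4) ≈ 1.386294, f(4.375) ≈ 1.475907, f(4.75) ≈ 1.558145, f(5.125) ≈ 1.634131, f(5.5) ≈ 1.704748, f(5.875) ≈ 1.770706, f(6.25) ≈ 1.832581, f(6.625) ≈ 1.890850, f(7) ≈ 1.945910.
T_8 = (Δs/2)·[f(s_0) + 2f(s_1) + ... + 2f(s_{7}) + f(s_8)].
Sum ≈ 5.074939.

5.074939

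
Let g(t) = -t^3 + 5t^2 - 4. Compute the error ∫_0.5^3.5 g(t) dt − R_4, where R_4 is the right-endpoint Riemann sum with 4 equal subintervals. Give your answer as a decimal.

-6.1875

Exact integral: ∫_0.5^3.5 g(t) dt = 21.75.
R_4 = 27.9375.
Error = 21.75 − 27.9375 = -6.1875.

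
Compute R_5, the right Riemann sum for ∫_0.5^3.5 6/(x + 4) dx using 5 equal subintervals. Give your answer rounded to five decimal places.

Δx = (3.5 − 0.5)/5 = 0.6.
Right endpoints: 1.1, 1.7, 2.3, 2.9, 3.5.
f(1.1) = 20/17, f(1.7) = 20/19, f(2.3) = 20/21, f(2.9) = 20/23, f(3.5) = 0.8.
Sum = Δx · [f(1.1) + f(1.7) + f(2.3) + f(2.9) + f(3.5)].
Sum ≈ 2.91063.

2.91063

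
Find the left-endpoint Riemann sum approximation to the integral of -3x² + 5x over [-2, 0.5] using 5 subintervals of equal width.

-23.75

Δx = (0.5 − (-2))/5 = 0.5.
Left endpoints: -2, -1.5, -1, -0.5, 0.
f(-2) = -22, f(-1.5) = -14.25, f(-1) = -8, f(-0.5) = -3.25, f(0) = 0.
Sum = Δx · [f(-2) + f(-1.5) + f(-1) + f(-0.5) + f(0)].
Sum = -23.75.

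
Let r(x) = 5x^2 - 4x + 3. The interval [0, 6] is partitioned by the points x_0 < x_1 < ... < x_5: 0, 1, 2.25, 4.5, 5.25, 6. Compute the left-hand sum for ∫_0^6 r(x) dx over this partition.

206

Subinterval widths: 1, 1.25, 2.25, 0.75, 0.75.
Left endpoints: 0, 1, 2.25, 4.5, 5.25.
r(0) = 3, r(1) = 4, r(2.25) = 19.3125, r(4.5) = 86.25, r(5.25) = 119.8125.
Sum = Σ Δx_i · r(x_i).
Sum = 206.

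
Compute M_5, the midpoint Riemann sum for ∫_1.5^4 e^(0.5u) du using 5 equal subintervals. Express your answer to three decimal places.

Δu = (4 − 1.5)/5 = 0.5.
Midpoints: 1.75, 2.25, 2.75, 3.25, 3.75.
f(1.75) ≈ 2.399, f(2.25) ≈ 3.080, f(2.75) ≈ 3.955, f(3.25) ≈ 5.078, f(3.75) ≈ 6.521.
Sum = Δu · [f(1.75) + f(2.25) + f(2.75) + f(3.25) + f(3.75)].
Sum ≈ 10.517.

10.517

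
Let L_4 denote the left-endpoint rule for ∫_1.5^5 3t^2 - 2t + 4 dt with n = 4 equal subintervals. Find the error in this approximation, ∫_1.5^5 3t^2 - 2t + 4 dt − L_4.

25.45703125

Exact integral: ∫_1.5^5 f(t) dt = 112.875.
L_4 = 87.41796875.
Error = 112.875 − 87.41796875 = 25.45703125.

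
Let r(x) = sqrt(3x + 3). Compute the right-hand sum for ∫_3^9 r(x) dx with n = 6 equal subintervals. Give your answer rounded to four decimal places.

28.2706

Δx = (9 − 3)/6 = 1.
Right endpoints: 4, 5, 6, 7, 8, 9.
r(4) ≈ 3.8730, r(5) ≈ 4.2426, r(6) ≈ 4.5826, r(7) ≈ 4.8990, r(8) ≈ 5.1962, r(9) ≈ 5.4772.
Sum = Δx · [r(4) + r(5) + r(6) + ...].
Sum ≈ 28.2706.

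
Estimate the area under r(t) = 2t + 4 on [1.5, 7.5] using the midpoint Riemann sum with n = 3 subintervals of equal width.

78

Δt = (7.5 − 1.5)/3 = 2.
Midpoints: 2.5, 4.5, 6.5.
r(2.5) = 9, r(4.5) = 13, r(6.5) = 17.
Sum = Δt · [r(2.5) + r(4.5) + r(6.5)].
Sum = 78.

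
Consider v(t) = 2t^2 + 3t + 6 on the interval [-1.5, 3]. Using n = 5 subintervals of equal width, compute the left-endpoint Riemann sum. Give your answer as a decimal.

46.44

Δt = (3 − (-1.5))/5 = 0.9.
Left endpoints: -1.5, -0.6, 0.3, 1.2, 2.1.
v(-1.5) = 6, v(-0.6) = 4.92, v(0.3) = 7.08, v(1.2) = 12.48, v(2.1) = 21.12.
Sum = Δt · [v(-1.5) + v(-0.6) + v(0.3) + v(1.2) + v(2.1)].
Sum = 46.44.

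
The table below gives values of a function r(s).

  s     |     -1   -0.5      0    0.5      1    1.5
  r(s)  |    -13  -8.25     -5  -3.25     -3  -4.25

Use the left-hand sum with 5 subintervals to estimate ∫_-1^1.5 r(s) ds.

Δs = 0.5.
Sum = 0.5·[(-13) + (-8.25) + (-5) + (-3.25) + (-3)] = -16.25.

-16.25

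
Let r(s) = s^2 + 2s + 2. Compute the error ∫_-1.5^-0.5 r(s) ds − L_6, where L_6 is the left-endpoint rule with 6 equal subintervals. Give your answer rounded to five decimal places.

Exact integral: ∫_-1.5^-0.5 r(s) ds ≈ 1.0833333.
L_6 ≈ 1.0879630.
Error ≈ 1.0833333 − 1.0879630 ≈ -0.00463.

-0.00463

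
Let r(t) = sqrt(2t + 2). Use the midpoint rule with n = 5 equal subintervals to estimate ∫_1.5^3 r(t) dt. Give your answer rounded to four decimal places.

Δt = (3 − 1.5)/5 = 0.3.
Midpoints: 1.65, 1.95, 2.25, 2.55, 2.85.
r(1.65) ≈ 2.3022, r(1.95) ≈ 2.4290, r(2.25) ≈ 2.5495, r(2.55) ≈ 2.6646, r(2.85) ≈ 2.7749.
Sum = Δt · [r(1.65) + r(1.95) + r(2.25) + r(2.55) + r(2.85)].
Sum ≈ 3.8160.

3.8160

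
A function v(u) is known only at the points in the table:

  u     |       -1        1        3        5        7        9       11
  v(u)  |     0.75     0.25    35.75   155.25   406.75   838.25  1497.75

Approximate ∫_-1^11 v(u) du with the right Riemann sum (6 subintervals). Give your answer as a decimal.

5868

Δu = 2.
Sum = 2·[0.25 + 35.75 + 155.25 + 406.75 + 838.25 + 1497.75] = 5868.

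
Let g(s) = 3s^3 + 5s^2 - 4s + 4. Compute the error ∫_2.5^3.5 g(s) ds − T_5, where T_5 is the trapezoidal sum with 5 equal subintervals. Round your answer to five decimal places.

-0.21333

Exact integral: ∫_2.5^3.5 g(s) ds ≈ 120.6666667.
T_5 = 120.88.
Error ≈ 120.6666667 − 120.88 ≈ -0.21333.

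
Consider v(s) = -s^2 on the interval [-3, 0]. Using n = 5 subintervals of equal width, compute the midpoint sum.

Δs = (0 − (-3))/5 = 0.6.
Midpoints: -2.7, -2.1, -1.5, -0.9, -0.3.
v(-2.7) = -7.29, v(-2.1) = -4.41, v(-1.5) = -2.25, v(-0.9) = -0.81, v(-0.3) = -0.09.
Sum = Δs · [v(-2.7) + v(-2.1) + v(-1.5) + v(-0.9) + v(-0.3)].
Sum = -8.91.

-8.91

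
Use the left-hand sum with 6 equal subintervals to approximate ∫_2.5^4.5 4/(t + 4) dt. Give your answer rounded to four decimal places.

1.0976

Δt = (4.5 − 2.5)/6 = 1/3.
Left endpoints: 2.5, 17/6, 19/6, 3.5, 23/6, 25/6.
f(2.5) = 8/13, f(17/6) = 24/41, f(19/6) = 24/43, f(3.5) = 8/15, f(23/6) = 24/47, f(25/6) = 24/49.
Sum = Δt · [f(2.5) + f(17/6) + f(19/6) + ...].
Sum ≈ 1.0976.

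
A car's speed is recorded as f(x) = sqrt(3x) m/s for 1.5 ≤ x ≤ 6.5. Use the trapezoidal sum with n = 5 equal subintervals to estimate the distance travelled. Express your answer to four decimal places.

Δx = (6.5 − 1.5)/5 = 1.
f(1.5) ≈ 2.1213, f(2.5) ≈ 2.7386, f(3.5) ≈ 3.2404, f(4.5) ≈ 3.6742, f(5.5) ≈ 4.0620, f(6.5) ≈ 4.4159.
T_5 = (Δx/2)·[f(x_0) + 2f(x_1) + ... + 2f(x_{4}) + f(x_5)].
Sum ≈ 16.9838.

16.9838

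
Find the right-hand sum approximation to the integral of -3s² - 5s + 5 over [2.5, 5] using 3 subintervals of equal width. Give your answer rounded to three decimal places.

Δs = (5 − 2.5)/3 = 5/6.
Right endpoints: 10/3, 25/6, 5.
f(10/3) = -45, f(25/6) = -815/12, f(5) = -95.
Sum = Δs · [f(10/3) + f(25/6) + f(5)].
Sum ≈ -173.264.

-173.264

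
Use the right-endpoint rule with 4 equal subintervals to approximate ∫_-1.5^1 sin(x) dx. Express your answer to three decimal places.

Δx = (1 − (-1.5))/4 = 0.625.
Right endpoints: -0.875, -0.25, 0.375, 1.
f(-0.875) ≈ -0.768, f(-0.25) ≈ -0.247, f(0.375) ≈ 0.366, f(1) ≈ 0.841.
Sum = Δx · [f(-0.875) + f(-0.25) + f(0.375) + f(1)].
Sum ≈ 0.120.

0.120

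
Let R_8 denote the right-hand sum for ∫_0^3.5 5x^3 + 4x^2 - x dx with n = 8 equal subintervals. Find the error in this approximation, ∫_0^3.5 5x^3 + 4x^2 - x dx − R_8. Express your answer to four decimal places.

Exact integral: ∫_0^3.5 f(x) dx ≈ 238.619792.
R_8 ≈ 298.844971.
Error ≈ 238.619792 − 298.844971 ≈ -60.2252.

-60.2252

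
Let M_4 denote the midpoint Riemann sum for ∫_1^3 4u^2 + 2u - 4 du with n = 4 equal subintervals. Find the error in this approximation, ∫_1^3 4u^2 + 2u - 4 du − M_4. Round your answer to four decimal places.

Exact integral: ∫_1^3 f(u) du ≈ 34.666667.
M_4 = 34.5.
Error ≈ 34.666667 − 34.5 ≈ 0.1667.

0.1667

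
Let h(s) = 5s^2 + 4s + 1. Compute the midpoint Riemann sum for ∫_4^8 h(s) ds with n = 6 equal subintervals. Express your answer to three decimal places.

845.926

Δs = (8 − 4)/6 = 2/3.
Midpoints: 13/3, 5, 17/3, 19/3, 7, 23/3.
h(13/3) = 1010/9, h(5) = 146, h(17/3) = 1658/9, h(19/3) = 2042/9, h(7) = 274, h(23/3) = 2930/9.
Sum = Δs · [h(13/3) + h(5) + h(17/3) + ...].
Sum ≈ 845.926.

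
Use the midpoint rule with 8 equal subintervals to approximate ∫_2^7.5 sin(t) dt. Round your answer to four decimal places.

-0.7780

Δt = (7.5 − 2)/8 = 0.6875.
Midpoints: 2.34375, 3.03125, 3.71875, 4.40625, 5.09375, 5.78125, 6.46875, 7.15625.
f(2.34375) ≈ 0.7159, f(3.03125) ≈ 0.1101, f(3.71875) ≈ -0.5456, f(4.40625) ≈ -0.9535, f(5.09375) ≈ -0.9282, f(5.78125) ≈ -0.4811, f(6.46875) ≈ 0.1845, f(7.15625) ≈ 0.7663.
Sum = Δt · [f(2.34375) + f(3.03125) + f(3.71875) + ...].
Sum ≈ -0.7780.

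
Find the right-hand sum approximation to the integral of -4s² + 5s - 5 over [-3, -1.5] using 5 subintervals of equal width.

-50.79

Δs = (-1.5 − (-3))/5 = 0.3.
Right endpoints: -2.7, -2.4, -2.1, -1.8, -1.5.
f(-2.7) = -47.66, f(-2.4) = -40.04, f(-2.1) = -33.14, f(-1.8) = -26.96, f(-1.5) = -21.5.
Sum = Δs · [f(-2.7) + f(-2.4) + f(-2.1) + f(-1.8) + f(-1.5)].
Sum = -50.79.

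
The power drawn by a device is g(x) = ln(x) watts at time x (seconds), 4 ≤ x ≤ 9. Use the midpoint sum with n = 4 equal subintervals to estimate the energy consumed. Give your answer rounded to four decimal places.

Δx = (9 − 4)/4 = 1.25.
Midpoints: 4.625, 5.875, 7.125, 8.375.
g(4.625) ≈ 1.5315, g(5.875) ≈ 1.7707, g(7.125) ≈ 1.9636, g(8.375) ≈ 2.1253.
Sum = Δx · [g(4.625) + g(5.875) + g(7.125) + g(8.375)].
Sum ≈ 9.2388.

9.2388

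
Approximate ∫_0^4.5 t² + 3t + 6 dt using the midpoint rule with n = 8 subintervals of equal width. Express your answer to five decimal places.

87.63135

Δt = (4.5 − 0)/8 = 0.5625.
Midpoints: 0.28125, 0.84375, 1.40625, 1.96875, 2.53125, 3.09375, 3.65625, 4.21875.
f(0.28125) = 7089/1024, f(0.84375) = 9465/1024, f(1.40625) = 12489/1024, f(1.96875) = 16161/1024, f(2.53125) = 20481/1024, f(3.09375) = 25449/1024, f(3.65625) = 31065/1024, f(4.21875) = 37329/1024.
Sum = Δt · [f(0.28125) + f(0.84375) + f(1.40625) + ...].
Sum ≈ 87.63135.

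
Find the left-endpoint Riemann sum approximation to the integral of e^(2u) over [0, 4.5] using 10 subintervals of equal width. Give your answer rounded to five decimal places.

2497.89668

Δu = (4.5 − 0)/10 = 0.45.
Left endpoints: 0, 0.45, 0.9, 1.35, 1.8, 2.25, 2.7, 3.15, 3.6, 4.05.
f(0) ≈ 1.00000, f(0.45) ≈ 2.45960, f(0.9) ≈ 6.04965, f(1.35) ≈ 14.87973, f(1.8) ≈ 36.59823, f(2.25) ≈ 90.01713, f(2.7) ≈ 221.40642, f(3.15) ≈ 544.57191, f(3.6) ≈ 1339.43076, f(4.05) ≈ 3294.46808.
Sum = Δu · [f(0) + f(0.45) + f(0.9) + ...].
Sum ≈ 2497.89668.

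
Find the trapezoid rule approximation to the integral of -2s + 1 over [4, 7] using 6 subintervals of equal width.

Δs = (7 − 4)/6 = 0.5.
f(4) = -7, f(4.5) = -8, f(5) = -9, f(5.5) = -10, f(6) = -11, f(6.5) = -12, f(7) = -13.
T_6 = (Δs/2)·[f(s_0) + 2f(s_1) + ... + 2f(s_{5}) + f(s_6)].
Sum = -30.

-30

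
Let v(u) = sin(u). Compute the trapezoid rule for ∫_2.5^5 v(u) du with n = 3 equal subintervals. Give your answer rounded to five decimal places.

-1.02129

Δu = (5 − 2.5)/3 = 5/6.
v(2.5) ≈ 0.59847, v(10/3) ≈ -0.19057, v(25/6) ≈ -0.85475, v(5) ≈ -0.95892.
T_3 = (Δu/2)·[v(u_0) + 2v(u_1) + 2v(u_2) + v(u_3)].
Sum ≈ -1.02129.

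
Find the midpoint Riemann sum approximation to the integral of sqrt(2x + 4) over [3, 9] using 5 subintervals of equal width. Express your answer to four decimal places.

23.8616

Δx = (9 − 3)/5 = 1.2.
Midpoints: 3.6, 4.8, 6, 7.2, 8.4.
f(3.6) ≈ 3.3466, f(4.8) ≈ 3.6878, f(6) ≈ 4.0000, f(7.2) ≈ 4.2895, f(8.4) ≈ 4.5607.
Sum = Δx · [f(3.6) + f(4.8) + f(6) + f(7.2) + f(8.4)].
Sum ≈ 23.8616.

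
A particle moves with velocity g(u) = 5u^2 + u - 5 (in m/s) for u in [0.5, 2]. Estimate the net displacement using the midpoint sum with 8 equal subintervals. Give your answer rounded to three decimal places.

7.478

Δu = (2 − 0.5)/8 = 0.1875.
Midpoints: 0.59375, 0.78125, 0.96875, 1.15625, 1.34375, 1.53125, 1.71875, 1.90625.
g(0.59375) = -2707/1024, g(0.78125) = -1195/1024, g(0.96875) = 677/1024, g(1.15625) = 2909/1024, g(1.34375) = 5501/1024, g(1.53125) = 8453/1024, g(1.71875) = 11765/1024, g(1.90625) = 15437/1024.
Sum = Δu · [g(0.59375) + g(0.78125) + g(0.96875) + ...].
Sum ≈ 7.478.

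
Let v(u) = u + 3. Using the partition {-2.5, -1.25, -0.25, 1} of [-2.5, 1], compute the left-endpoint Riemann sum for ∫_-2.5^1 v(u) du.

5.8125

Subinterval widths: 1.25, 1, 1.25.
Left endpoints: -2.5, -1.25, -0.25.
v(-2.5) = 0.5, v(-1.25) = 1.75, v(-0.25) = 2.75.
Sum = Σ Δu_i · v(u_i).
Sum = 5.8125.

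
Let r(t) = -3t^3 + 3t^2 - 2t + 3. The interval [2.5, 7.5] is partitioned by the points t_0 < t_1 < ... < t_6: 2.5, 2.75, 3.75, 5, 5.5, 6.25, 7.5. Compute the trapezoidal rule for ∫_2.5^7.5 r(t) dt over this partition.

-2012.36328125

Subinterval widths: 0.25, 1, 1.25, 0.5, 0.75, 1.25.
r(2.5) = -30.125, r(2.75) = -42.203125, r(3.75) = -120.515625, r(5) = -307, r(5.5) = -416.375, r(6.25) = -624.734375, r(7.5) = -1108.875.
On each subinterval the trapezoid contributes (Δt_i/2)·[r(t_{i-1}) + r(t_i)].
Sum = -2012.36328125.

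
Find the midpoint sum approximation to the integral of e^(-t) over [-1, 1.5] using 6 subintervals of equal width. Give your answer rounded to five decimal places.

2.47719

Δt = (1.5 − (-1))/6 = 5/12.
Midpoints: -19/24, -0.375, 1/24, 11/24, 0.875, 31/24.
f(-19/24) ≈ 2.20707, f(-0.375) ≈ 1.45499, f(1/24) ≈ 0.95919, f(11/24) ≈ 0.63234, f(0.875) ≈ 0.41686, f(31/24) ≈ 0.27481.
Sum = Δt · [f(-19/24) + f(-0.375) + f(1/24) + ...].
Sum ≈ 2.47719.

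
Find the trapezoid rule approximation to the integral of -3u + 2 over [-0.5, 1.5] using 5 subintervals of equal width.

1

Δu = (1.5 − (-0.5))/5 = 0.4.
f(-0.5) = 3.5, f(-0.1) = 2.3, f(0.3) = 1.1, f(0.7) = -0.1, f(1.1) = -1.3, f(1.5) = -2.5.
T_5 = (Δu/2)·[f(u_0) + 2f(u_1) + ... + 2f(u_{4}) + f(u_5)].
Sum = 1.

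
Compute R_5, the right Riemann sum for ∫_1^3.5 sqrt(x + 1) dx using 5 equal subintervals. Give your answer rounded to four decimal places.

4.6527

Δx = (3.5 − 1)/5 = 0.5.
Right endpoints: 1.5, 2, 2.5, 3, 3.5.
f(1.5) ≈ 1.5811, f(2) ≈ 1.7321, f(2.5) ≈ 1.8708, f(3) ≈ 2.0000, f(3.5) ≈ 2.1213.
Sum = Δx · [f(1.5) + f(2) + f(2.5) + f(3) + f(3.5)].
Sum ≈ 4.6527.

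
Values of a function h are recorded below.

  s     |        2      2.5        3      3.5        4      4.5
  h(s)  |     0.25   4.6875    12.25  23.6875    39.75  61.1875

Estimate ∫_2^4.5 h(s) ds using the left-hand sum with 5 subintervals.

40.3125

Δs = 0.5.
Sum = 0.5·[0.25 + 4.6875 + 12.25 + 23.6875 + 39.75] = 40.3125.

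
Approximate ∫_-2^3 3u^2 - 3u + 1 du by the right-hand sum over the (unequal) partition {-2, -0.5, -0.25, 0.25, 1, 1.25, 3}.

40.0625

Subinterval widths: 1.5, 0.25, 0.5, 0.75, 0.25, 1.75.
Right endpoints: -0.5, -0.25, 0.25, 1, 1.25, 3.
f(-0.5) = 3.25, f(-0.25) = 1.9375, f(0.25) = 0.4375, f(1) = 1, f(1.25) = 1.9375, f(3) = 19.
Sum = Σ Δu_i · f(u_i).
Sum = 40.0625.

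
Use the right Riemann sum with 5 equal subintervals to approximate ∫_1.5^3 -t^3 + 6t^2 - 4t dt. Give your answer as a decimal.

Δt = (3 − 1.5)/5 = 0.3.
Right endpoints: 1.8, 2.1, 2.4, 2.7, 3.
f(1.8) = 6.408, f(2.1) = 8.799, f(2.4) = 11.136, f(2.7) = 13.257, f(3) = 15.
Sum = Δt · [f(1.8) + f(2.1) + f(2.4) + f(2.7) + f(3)].
Sum = 16.38.

16.38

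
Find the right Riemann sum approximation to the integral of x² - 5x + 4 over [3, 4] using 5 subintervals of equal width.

-0.96

Δx = (4 − 3)/5 = 0.2.
Right endpoints: 3.2, 3.4, 3.6, 3.8, 4.
f(3.2) = -1.76, f(3.4) = -1.44, f(3.6) = -1.04, f(3.8) = -0.56, f(4) = 0.
Sum = Δx · [f(3.2) + f(3.4) + f(3.6) + f(3.8) + f(4)].
Sum = -0.96.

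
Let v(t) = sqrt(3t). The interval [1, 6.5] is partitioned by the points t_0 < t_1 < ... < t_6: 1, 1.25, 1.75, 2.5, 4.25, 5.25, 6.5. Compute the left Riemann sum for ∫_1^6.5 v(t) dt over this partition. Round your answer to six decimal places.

Subinterval widths: 0.25, 0.5, 0.75, 1.75, 1, 1.25.
Left endpoints: 1, 1.25, 1.75, 2.5, 4.25, 5.25.
v(1) ≈ 1.732051, v(1.25) ≈ 1.936492, v(1.75) ≈ 2.291288, v(2.5) ≈ 2.738613, v(4.25) ≈ 3.570714, v(5.25) ≈ 3.968627.
Sum = Σ Δt_i · v(t_i).
Sum ≈ 16.443795.

16.443795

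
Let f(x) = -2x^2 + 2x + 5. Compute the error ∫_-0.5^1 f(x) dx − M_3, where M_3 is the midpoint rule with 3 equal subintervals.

Exact integral: ∫_-0.5^1 f(x) dx = 7.5.
M_3 = 7.5625.
Error = 7.5 − 7.5625 = -0.0625.

-0.0625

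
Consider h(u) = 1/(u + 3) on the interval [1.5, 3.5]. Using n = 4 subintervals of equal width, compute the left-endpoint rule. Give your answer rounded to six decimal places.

Δu = (3.5 − 1.5)/4 = 0.5.
Left endpoints: 1.5, 2, 2.5, 3.
h(1.5) = 2/9, h(2) = 0.2, h(2.5) = 2/11, h(3) = 1/6.
Sum = Δu · [h(1.5) + h(2) + h(2.5) + h(3)].
Sum ≈ 0.385354.

0.385354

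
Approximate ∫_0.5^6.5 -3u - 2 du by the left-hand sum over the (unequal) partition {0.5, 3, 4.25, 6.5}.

-55.6875

Subinterval widths: 2.5, 1.25, 2.25.
Left endpoints: 0.5, 3, 4.25.
f(0.5) = -3.5, f(3) = -11, f(4.25) = -14.75.
Sum = Σ Δu_i · f(u_i).
Sum = -55.6875.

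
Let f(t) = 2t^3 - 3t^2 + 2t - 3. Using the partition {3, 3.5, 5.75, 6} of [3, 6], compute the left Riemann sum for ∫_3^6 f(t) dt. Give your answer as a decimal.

206.6328125

Subinterval widths: 0.5, 2.25, 0.25.
Left endpoints: 3, 3.5, 5.75.
f(3) = 30, f(3.5) = 53, f(5.75) = 289.53125.
Sum = Σ Δt_i · f(t_i).
Sum = 206.6328125.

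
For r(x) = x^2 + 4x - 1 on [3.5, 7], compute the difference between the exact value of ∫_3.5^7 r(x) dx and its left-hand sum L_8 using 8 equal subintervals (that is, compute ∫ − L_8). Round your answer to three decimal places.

Exact integral: ∫_3.5^7 r(x) dx ≈ 170.04167.
L_8 ≈ 159.05176.
Error ≈ 170.04167 − 159.05176 ≈ 10.990.

10.990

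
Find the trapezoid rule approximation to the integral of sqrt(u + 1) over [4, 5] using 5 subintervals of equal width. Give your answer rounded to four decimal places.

Δu = (5 − 4)/5 = 0.2.
f(4) ≈ 2.2361, f(4.2) ≈ 2.2804, f(4.4) ≈ 2.3238, f(4.6) ≈ 2.3664, f(4.8) ≈ 2.4083, f(5) ≈ 2.4495.
T_5 = (Δu/2)·[f(u_0) + 2f(u_1) + ... + 2f(u_{4}) + f(u_5)].
Sum ≈ 2.3443.

2.3443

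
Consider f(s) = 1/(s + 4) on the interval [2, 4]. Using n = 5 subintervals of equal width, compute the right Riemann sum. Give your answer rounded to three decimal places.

0.280

Δs = (4 − 2)/5 = 0.4.
Right endpoints: 2.4, 2.8, 3.2, 3.6, 4.
f(2.4) = 0.15625, f(2.8) = 5/34, f(3.2) = 5/36, f(3.6) = 5/38, f(4) = 0.125.
Sum = Δs · [f(2.4) + f(2.8) + f(3.2) + f(3.6) + f(4)].
Sum ≈ 0.280.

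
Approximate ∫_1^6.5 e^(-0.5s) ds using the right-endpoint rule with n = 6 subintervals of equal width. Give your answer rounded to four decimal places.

Δs = (6.5 − 1)/6 = 11/12.
Right endpoints: 23/12, 17/6, 3.75, 14/3, 67/12, 6.5.
f(23/12) ≈ 0.3835, f(17/6) ≈ 0.2425, f(3.75) ≈ 0.1534, f(14/3) ≈ 0.0970, f(67/12) ≈ 0.0613, f(6.5) ≈ 0.0388.
Sum = Δs · [f(23/12) + f(17/6) + f(3.75) + ...].
Sum ≈ 0.8951.

0.8951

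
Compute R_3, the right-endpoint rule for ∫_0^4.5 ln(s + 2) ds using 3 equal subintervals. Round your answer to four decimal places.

7.1010

Δs = (4.5 − 0)/3 = 1.5.
Right endpoints: 1.5, 3, 4.5.
f(1.5) ≈ 1.2528, f(3) ≈ 1.6094, f(4.5) ≈ 1.8718.
Sum = Δs · [f(1.5) + f(3) + f(4.5)].
Sum ≈ 7.1010.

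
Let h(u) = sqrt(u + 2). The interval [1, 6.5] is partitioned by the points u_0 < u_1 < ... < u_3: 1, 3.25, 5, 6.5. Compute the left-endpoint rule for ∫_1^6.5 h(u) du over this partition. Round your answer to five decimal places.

11.87550

Subinterval widths: 2.25, 1.75, 1.5.
Left endpoints: 1, 3.25, 5.
h(1) ≈ 1.73205, h(3.25) ≈ 2.29129, h(5) ≈ 2.64575.
Sum = Σ Δu_i · h(u_i).
Sum ≈ 11.87550.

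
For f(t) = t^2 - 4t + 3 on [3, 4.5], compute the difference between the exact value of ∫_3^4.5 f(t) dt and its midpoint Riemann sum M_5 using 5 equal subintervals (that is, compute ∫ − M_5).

Exact integral: ∫_3^4.5 f(t) dt = 3.375.
M_5 = 3.36375.
Error = 3.375 − 3.36375 = 0.01125.

0.01125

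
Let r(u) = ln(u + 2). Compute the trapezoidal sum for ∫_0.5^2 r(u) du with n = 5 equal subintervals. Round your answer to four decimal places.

Δu = (2 − 0.5)/5 = 0.3.
r(0.5) ≈ 0.9163, r(0.8) ≈ 1.0296, r(1.1) ≈ 1.1314, r(1.4) ≈ 1.2238, r(1.7) ≈ 1.3083, r(2) ≈ 1.3863.
T_5 = (Δu/2)·[r(u_0) + 2r(u_1) + ... + 2r(u_{4}) + r(u_5)].
Sum ≈ 1.7533.

1.7533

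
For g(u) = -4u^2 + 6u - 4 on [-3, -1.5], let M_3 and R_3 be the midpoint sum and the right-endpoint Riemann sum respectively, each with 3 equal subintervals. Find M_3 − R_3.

-8.625

M_3 = -57.625.
R_3 = -49.
M_3 − R_3 = -8.625.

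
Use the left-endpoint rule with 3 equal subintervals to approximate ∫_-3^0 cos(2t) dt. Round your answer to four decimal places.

-0.1096

Δt = (0 − (-3))/3 = 1.
Left endpoints: -3, -2, -1.
f(-3) ≈ 0.9602, f(-2) ≈ -0.6536, f(-1) ≈ -0.4161.
Sum = Δt · [f(-3) + f(-2) + f(-1)].
Sum ≈ -0.1096.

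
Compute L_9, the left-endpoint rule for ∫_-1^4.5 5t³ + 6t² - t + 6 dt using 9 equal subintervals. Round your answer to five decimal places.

Δt = (4.5 − (-1))/9 = 11/18.
Left endpoints: -1, -7/18, 2/9, 5/6, 13/9, 37/18, 8/3, 59/18, 35/9.
f(-1) = 8, f(-7/18) = 40837/5832, f(2/9) = 4468/729, f(5/6) = 2641/216, f(13/9) = 23432/729, f(37/18) = 424121/5832, f(8/3) = 3802/27, f(59/18) = 1418719/5832, f(35/9) = 282064/729.
Sum = Δt · [f(-1) + f(-7/18) + f(2/9) + ...].
Sum ≈ 555.63580.

555.63580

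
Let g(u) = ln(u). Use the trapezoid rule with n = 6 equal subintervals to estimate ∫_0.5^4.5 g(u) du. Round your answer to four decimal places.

3.0523

Δu = (4.5 − 0.5)/6 = 2/3.
g(0.5) ≈ -0.6931, g(7/6) ≈ 0.1542, g(11/6) ≈ 0.6061, g(2.5) ≈ 0.9163, g(19/6) ≈ 1.1527, g(23/6) ≈ 1.3437, g(4.5) ≈ 1.5041.
T_6 = (Δu/2)·[g(u_0) + 2g(u_1) + ... + 2g(u_{5}) + g(u_6)].
Sum ≈ 3.0523.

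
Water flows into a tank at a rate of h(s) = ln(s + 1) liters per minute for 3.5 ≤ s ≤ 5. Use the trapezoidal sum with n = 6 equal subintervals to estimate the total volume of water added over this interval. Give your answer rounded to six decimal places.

2.481919

Δs = (5 − 3.5)/6 = 0.25.
h(3.5) ≈ 1.504077, h(3.75) ≈ 1.558145, h(4) ≈ 1.609438, h(4.25) ≈ 1.658228, h(4.5) ≈ 1.704748, h(4.75) ≈ 1.749200, h(5) ≈ 1.791759.
T_6 = (Δs/2)·[h(s_0) + 2h(s_1) + ... + 2h(s_{5}) + h(s_6)].
Sum ≈ 2.481919.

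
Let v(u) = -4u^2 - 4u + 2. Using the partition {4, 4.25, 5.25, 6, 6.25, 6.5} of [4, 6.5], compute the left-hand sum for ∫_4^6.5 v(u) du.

-290

Subinterval widths: 0.25, 1, 0.75, 0.25, 0.25.
Left endpoints: 4, 4.25, 5.25, 6, 6.25.
v(4) = -78, v(4.25) = -87.25, v(5.25) = -129.25, v(6) = -166, v(6.25) = -179.25.
Sum = Σ Δu_i · v(u_i).
Sum = -290.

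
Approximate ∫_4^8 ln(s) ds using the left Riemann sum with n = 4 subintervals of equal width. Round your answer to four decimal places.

Δs = (8 − 4)/4 = 1.
Left endpoints: 4, 5, 6, 7.
f(4) ≈ 1.3863, f(5) ≈ 1.6094, f(6) ≈ 1.7918, f(7) ≈ 1.9459.
Sum = Δs · [f(4) + f(5) + f(6) + f(7)].
Sum ≈ 6.7334.

6.7334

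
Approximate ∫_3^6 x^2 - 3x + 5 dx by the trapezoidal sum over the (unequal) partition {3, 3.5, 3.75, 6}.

39.421875

Subinterval widths: 0.5, 0.25, 2.25.
f(3) = 5, f(3.5) = 6.75, f(3.75) = 7.8125, f(6) = 23.
On each subinterval the trapezoid contributes (Δx_i/2)·[f(x_{i-1}) + f(x_i)].
Sum = 39.421875.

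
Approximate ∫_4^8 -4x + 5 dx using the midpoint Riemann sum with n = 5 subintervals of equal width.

Δx = (8 − 4)/5 = 0.8.
Midpoints: 4.4, 5.2, 6, 6.8, 7.6.
f(4.4) = -12.6, f(5.2) = -15.8, f(6) = -19, f(6.8) = -22.2, f(7.6) = -25.4.
Sum = Δx · [f(4.4) + f(5.2) + f(6) + f(6.8) + f(7.6)].
Sum = -76.

-76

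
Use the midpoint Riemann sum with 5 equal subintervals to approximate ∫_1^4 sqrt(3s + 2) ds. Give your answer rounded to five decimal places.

Δs = (4 − 1)/5 = 0.6.
Midpoints: 1.3, 1.9, 2.5, 3.1, 3.7.
f(1.3) ≈ 2.42899, f(1.9) ≈ 2.77489, f(2.5) ≈ 3.08221, f(3.1) ≈ 3.36155, f(3.7) ≈ 3.61939.
Sum = Δs · [f(1.3) + f(1.9) + f(2.5) + f(3.1) + f(3.7)].
Sum ≈ 9.16022.

9.16022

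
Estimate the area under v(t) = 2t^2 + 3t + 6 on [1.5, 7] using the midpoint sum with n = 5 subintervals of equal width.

Δt = (7 − 1.5)/5 = 1.1.
Midpoints: 2.05, 3.15, 4.25, 5.35, 6.45.
v(2.05) = 20.555, v(3.15) = 35.295, v(4.25) = 54.875, v(5.35) = 79.295, v(6.45) = 108.555.
Sum = Δt · [v(2.05) + v(3.15) + v(4.25) + v(5.35) + v(6.45)].
Sum = 328.4325.

328.4325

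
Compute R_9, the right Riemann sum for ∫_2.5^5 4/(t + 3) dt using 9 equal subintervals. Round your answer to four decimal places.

1.4677

Δt = (5 − 2.5)/9 = 5/18.
Right endpoints: 25/9, 55/18, 10/3, 65/18, 35/9, 25/6, 40/9, 85/18, 5.
f(25/9) = 9/13, f(55/18) = 72/109, f(10/3) = 12/19, f(65/18) = 72/119, f(35/9) = 18/31, f(25/6) = 24/43, f(40/9) = 36/67, f(85/18) = 72/139, f(5) = 0.5.
Sum = Δt · [f(25/9) + f(55/18) + f(10/3) + ...].
Sum ≈ 1.4677.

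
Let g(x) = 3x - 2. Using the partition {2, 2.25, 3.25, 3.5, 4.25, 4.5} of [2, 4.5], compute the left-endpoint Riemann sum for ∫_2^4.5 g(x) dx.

16.75

Subinterval widths: 0.25, 1, 0.25, 0.75, 0.25.
Left endpoints: 2, 2.25, 3.25, 3.5, 4.25.
g(2) = 4, g(2.25) = 4.75, g(3.25) = 7.75, g(3.5) = 8.5, g(4.25) = 10.75.
Sum = Σ Δx_i · g(x_i).
Sum = 16.75.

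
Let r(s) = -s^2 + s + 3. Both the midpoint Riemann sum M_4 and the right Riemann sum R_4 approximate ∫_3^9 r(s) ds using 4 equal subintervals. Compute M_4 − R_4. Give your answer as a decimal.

M_4 = -178.875.
R_4 = -231.75.
M_4 − R_4 = 52.875.

52.875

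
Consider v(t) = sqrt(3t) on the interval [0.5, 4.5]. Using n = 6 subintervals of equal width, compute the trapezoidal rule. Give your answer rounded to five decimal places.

Δt = (4.5 − 0.5)/6 = 2/3.
v(0.5) ≈ 1.22474, v(7/6) ≈ 1.87083, v(11/6) ≈ 2.34521, v(2.5) ≈ 2.73861, v(19/6) ≈ 3.08221, v(23/6) ≈ 3.39116, v(4.5) ≈ 3.67423.
T_6 = (Δt/2)·[v(t_0) + 2v(t_1) + ... + 2v(t_{5}) + v(t_6)].
Sum ≈ 10.58501.

10.58501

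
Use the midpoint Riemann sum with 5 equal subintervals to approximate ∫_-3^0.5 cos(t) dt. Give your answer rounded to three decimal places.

Δt = (0.5 − (-3))/5 = 0.7.
Midpoints: -2.65, -1.95, -1.25, -0.55, 0.15.
f(-2.65) ≈ -0.882, f(-1.95) ≈ -0.370, f(-1.25) ≈ 0.315, f(-0.55) ≈ 0.853, f(0.15) ≈ 0.989.
Sum = Δt · [f(-2.65) + f(-1.95) + f(-1.25) + f(-0.55) + f(0.15)].
Sum ≈ 0.633.

0.633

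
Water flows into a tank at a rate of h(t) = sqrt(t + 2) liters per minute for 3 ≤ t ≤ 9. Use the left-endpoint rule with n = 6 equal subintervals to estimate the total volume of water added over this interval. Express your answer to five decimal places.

16.32201

Δt = (9 − 3)/6 = 1.
Left endpoints: 3, 4, 5, 6, 7, 8.
h(3) ≈ 2.23607, h(4) ≈ 2.44949, h(5) ≈ 2.64575, h(6) ≈ 2.82843, h(7) ≈ 3.00000, h(8) ≈ 3.16228.
Sum = Δt · [h(3) + h(4) + h(5) + ...].
Sum ≈ 16.32201.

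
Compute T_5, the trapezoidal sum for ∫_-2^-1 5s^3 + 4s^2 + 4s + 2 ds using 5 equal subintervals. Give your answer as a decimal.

-13.54

Δs = (-1 − (-2))/5 = 0.2.
f(-2) = -30, f(-1.8) = -21.4, f(-1.6) = -14.64, f(-1.4) = -9.48, f(-1.2) = -5.68, f(-1) = -3.
T_5 = (Δs/2)·[f(s_0) + 2f(s_1) + ... + 2f(s_{4}) + f(s_5)].
Sum = -13.54.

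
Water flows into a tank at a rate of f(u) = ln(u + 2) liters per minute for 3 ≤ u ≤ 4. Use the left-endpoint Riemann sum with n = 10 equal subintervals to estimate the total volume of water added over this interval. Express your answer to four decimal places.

1.6942

Δu = (4 − 3)/10 = 0.1.
Left endpoints: 3, 3.1, 3.2, 3.3, 3.4, 3.5, 3.6, 3.7, 3.8, 3.9.
f(3) ≈ 1.6094, f(3.1) ≈ 1.6292, f(3.2) ≈ 1.6487, f(3.3) ≈ 1.6677, f(3.4) ≈ 1.6864, f(3.5) ≈ 1.7047, f(3.6) ≈ 1.7228, f(3.7) ≈ 1.7405, f(3.8) ≈ 1.7579, f(3.9) ≈ 1.7750.
Sum = Δu · [f(3) + f(3.1) + f(3.2) + ...].
Sum ≈ 1.6942.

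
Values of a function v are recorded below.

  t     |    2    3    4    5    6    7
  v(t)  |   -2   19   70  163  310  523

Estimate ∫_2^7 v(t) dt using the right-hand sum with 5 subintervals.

1085

Δt = 1.
Sum = 1·[19 + 70 + 163 + 310 + 523] = 1085.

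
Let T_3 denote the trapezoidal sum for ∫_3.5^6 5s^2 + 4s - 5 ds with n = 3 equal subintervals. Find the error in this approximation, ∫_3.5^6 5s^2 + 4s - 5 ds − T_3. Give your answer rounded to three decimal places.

-1.447

Exact integral: ∫_3.5^6 f(s) ds ≈ 323.54167.
T_3 ≈ 324.98843.
Error ≈ 323.54167 − 324.98843 ≈ -1.447.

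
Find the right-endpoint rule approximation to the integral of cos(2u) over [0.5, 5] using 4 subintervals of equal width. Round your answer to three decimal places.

-1.148

Δu = (5 − 0.5)/4 = 1.125.
Right endpoints: 1.625, 2.75, 3.875, 5.
f(1.625) ≈ -0.994, f(2.75) ≈ 0.709, f(3.875) ≈ 0.104, f(5) ≈ -0.839.
Sum = Δu · [f(1.625) + f(2.75) + f(3.875) + f(5)].
Sum ≈ -1.148.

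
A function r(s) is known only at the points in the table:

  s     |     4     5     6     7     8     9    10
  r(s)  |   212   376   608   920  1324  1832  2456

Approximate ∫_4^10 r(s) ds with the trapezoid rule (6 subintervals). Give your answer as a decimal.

6394

Δs = 1.
T_6 = (1/2)·[212 + 2·376 + 2·608 + 2·920 + 2·1324 + 2·1832 + 2456] = 6394.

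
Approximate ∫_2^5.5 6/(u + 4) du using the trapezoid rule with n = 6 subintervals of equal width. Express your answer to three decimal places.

Δu = (5.5 − 2)/6 = 7/12.
f(2) = 1, f(31/12) = 72/79, f(19/6) = 36/43, f(3.75) = 24/31, f(13/3) = 0.72, f(59/12) = 72/107, f(5.5) = 12/19.
T_6 = (Δu/2)·[f(u_0) + 2f(u_1) + ... + 2f(u_{5}) + f(u_6)].
Sum ≈ 2.760.

2.760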